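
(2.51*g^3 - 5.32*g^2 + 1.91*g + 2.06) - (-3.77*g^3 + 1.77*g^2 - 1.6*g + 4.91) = 6.28*g^3 - 7.09*g^2 + 3.51*g - 2.85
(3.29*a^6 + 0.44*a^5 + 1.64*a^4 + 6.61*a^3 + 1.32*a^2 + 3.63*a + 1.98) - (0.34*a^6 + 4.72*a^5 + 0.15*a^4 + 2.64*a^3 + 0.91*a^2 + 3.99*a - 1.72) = 2.95*a^6 - 4.28*a^5 + 1.49*a^4 + 3.97*a^3 + 0.41*a^2 - 0.36*a + 3.7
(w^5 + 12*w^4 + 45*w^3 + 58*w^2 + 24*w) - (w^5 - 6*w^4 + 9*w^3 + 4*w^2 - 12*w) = 18*w^4 + 36*w^3 + 54*w^2 + 36*w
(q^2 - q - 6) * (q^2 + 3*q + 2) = q^4 + 2*q^3 - 7*q^2 - 20*q - 12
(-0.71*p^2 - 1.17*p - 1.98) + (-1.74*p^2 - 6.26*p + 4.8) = -2.45*p^2 - 7.43*p + 2.82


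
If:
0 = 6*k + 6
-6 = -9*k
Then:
No Solution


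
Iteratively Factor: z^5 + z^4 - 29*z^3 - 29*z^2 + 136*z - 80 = (z + 4)*(z^4 - 3*z^3 - 17*z^2 + 39*z - 20) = (z - 1)*(z + 4)*(z^3 - 2*z^2 - 19*z + 20) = (z - 1)*(z + 4)^2*(z^2 - 6*z + 5) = (z - 5)*(z - 1)*(z + 4)^2*(z - 1)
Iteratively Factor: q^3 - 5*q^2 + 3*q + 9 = (q - 3)*(q^2 - 2*q - 3) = (q - 3)^2*(q + 1)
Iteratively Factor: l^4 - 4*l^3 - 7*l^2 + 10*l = (l + 2)*(l^3 - 6*l^2 + 5*l) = (l - 1)*(l + 2)*(l^2 - 5*l) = l*(l - 1)*(l + 2)*(l - 5)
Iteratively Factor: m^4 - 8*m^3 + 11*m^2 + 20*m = (m + 1)*(m^3 - 9*m^2 + 20*m) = m*(m + 1)*(m^2 - 9*m + 20) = m*(m - 5)*(m + 1)*(m - 4)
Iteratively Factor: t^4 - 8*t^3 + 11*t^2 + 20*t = (t - 4)*(t^3 - 4*t^2 - 5*t) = t*(t - 4)*(t^2 - 4*t - 5) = t*(t - 5)*(t - 4)*(t + 1)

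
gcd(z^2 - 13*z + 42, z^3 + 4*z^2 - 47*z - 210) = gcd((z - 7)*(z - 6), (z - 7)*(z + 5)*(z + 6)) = z - 7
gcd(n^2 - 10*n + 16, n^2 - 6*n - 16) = n - 8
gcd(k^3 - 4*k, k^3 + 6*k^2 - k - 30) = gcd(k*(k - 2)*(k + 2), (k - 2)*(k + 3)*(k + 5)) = k - 2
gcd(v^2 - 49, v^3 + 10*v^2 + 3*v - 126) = v + 7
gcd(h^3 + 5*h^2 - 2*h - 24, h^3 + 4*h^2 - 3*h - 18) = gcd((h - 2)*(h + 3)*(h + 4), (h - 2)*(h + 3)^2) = h^2 + h - 6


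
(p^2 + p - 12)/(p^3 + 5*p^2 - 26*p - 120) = (p - 3)/(p^2 + p - 30)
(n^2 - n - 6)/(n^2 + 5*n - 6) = (n^2 - n - 6)/(n^2 + 5*n - 6)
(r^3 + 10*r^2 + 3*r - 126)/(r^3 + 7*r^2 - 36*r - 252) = (r - 3)/(r - 6)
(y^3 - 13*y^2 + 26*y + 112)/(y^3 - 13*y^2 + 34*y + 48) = (y^2 - 5*y - 14)/(y^2 - 5*y - 6)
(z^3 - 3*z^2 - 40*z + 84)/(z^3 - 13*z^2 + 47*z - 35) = (z^2 + 4*z - 12)/(z^2 - 6*z + 5)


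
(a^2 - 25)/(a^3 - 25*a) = 1/a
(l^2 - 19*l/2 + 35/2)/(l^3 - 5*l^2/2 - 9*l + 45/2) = (l - 7)/(l^2 - 9)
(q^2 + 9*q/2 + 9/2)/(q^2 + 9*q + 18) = (q + 3/2)/(q + 6)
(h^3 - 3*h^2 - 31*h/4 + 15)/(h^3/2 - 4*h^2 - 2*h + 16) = (4*h^3 - 12*h^2 - 31*h + 60)/(2*(h^3 - 8*h^2 - 4*h + 32))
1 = 1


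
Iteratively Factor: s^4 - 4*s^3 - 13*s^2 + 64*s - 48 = (s + 4)*(s^3 - 8*s^2 + 19*s - 12) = (s - 1)*(s + 4)*(s^2 - 7*s + 12) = (s - 4)*(s - 1)*(s + 4)*(s - 3)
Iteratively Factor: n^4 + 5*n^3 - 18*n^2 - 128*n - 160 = (n + 4)*(n^3 + n^2 - 22*n - 40) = (n - 5)*(n + 4)*(n^2 + 6*n + 8) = (n - 5)*(n + 4)^2*(n + 2)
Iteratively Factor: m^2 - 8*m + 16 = (m - 4)*(m - 4)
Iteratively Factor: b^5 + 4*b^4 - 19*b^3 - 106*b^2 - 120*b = (b)*(b^4 + 4*b^3 - 19*b^2 - 106*b - 120) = b*(b + 4)*(b^3 - 19*b - 30) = b*(b + 2)*(b + 4)*(b^2 - 2*b - 15) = b*(b + 2)*(b + 3)*(b + 4)*(b - 5)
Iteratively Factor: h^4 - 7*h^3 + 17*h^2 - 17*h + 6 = (h - 1)*(h^3 - 6*h^2 + 11*h - 6) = (h - 3)*(h - 1)*(h^2 - 3*h + 2) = (h - 3)*(h - 1)^2*(h - 2)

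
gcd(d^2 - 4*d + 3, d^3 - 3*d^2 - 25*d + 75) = d - 3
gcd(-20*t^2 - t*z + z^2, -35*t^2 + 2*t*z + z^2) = -5*t + z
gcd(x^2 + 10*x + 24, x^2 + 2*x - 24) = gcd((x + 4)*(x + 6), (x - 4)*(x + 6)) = x + 6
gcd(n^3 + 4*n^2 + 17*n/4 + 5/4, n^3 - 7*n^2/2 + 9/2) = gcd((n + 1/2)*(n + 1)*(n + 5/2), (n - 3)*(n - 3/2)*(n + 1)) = n + 1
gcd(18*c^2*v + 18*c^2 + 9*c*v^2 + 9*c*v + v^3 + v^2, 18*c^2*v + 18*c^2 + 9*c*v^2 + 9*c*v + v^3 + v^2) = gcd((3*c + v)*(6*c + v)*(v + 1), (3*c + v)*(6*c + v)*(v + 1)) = 18*c^2*v + 18*c^2 + 9*c*v^2 + 9*c*v + v^3 + v^2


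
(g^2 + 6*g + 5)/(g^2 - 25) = (g + 1)/(g - 5)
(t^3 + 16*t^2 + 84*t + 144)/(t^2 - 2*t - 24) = (t^2 + 12*t + 36)/(t - 6)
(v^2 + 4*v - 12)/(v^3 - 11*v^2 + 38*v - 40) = (v + 6)/(v^2 - 9*v + 20)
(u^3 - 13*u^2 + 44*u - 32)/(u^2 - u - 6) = (-u^3 + 13*u^2 - 44*u + 32)/(-u^2 + u + 6)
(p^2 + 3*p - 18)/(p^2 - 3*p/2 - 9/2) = 2*(p + 6)/(2*p + 3)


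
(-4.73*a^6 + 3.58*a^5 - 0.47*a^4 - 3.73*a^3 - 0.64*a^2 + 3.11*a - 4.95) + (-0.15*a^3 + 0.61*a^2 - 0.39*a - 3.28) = -4.73*a^6 + 3.58*a^5 - 0.47*a^4 - 3.88*a^3 - 0.03*a^2 + 2.72*a - 8.23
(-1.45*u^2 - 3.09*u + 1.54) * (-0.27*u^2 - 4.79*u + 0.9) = 0.3915*u^4 + 7.7798*u^3 + 13.0803*u^2 - 10.1576*u + 1.386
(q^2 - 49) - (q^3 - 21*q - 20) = -q^3 + q^2 + 21*q - 29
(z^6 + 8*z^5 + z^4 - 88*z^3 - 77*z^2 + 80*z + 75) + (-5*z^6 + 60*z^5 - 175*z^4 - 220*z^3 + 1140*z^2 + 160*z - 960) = -4*z^6 + 68*z^5 - 174*z^4 - 308*z^3 + 1063*z^2 + 240*z - 885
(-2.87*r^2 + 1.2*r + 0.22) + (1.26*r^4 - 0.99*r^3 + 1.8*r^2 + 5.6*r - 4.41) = 1.26*r^4 - 0.99*r^3 - 1.07*r^2 + 6.8*r - 4.19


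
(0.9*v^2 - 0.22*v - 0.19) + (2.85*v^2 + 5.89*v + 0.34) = 3.75*v^2 + 5.67*v + 0.15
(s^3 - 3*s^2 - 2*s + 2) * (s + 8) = s^4 + 5*s^3 - 26*s^2 - 14*s + 16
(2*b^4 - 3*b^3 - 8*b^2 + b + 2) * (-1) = -2*b^4 + 3*b^3 + 8*b^2 - b - 2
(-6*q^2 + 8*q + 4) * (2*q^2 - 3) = -12*q^4 + 16*q^3 + 26*q^2 - 24*q - 12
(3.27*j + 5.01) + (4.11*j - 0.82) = 7.38*j + 4.19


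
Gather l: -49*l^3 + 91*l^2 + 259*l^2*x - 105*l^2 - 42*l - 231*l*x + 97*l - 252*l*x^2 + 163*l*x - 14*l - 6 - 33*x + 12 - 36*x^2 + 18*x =-49*l^3 + l^2*(259*x - 14) + l*(-252*x^2 - 68*x + 41) - 36*x^2 - 15*x + 6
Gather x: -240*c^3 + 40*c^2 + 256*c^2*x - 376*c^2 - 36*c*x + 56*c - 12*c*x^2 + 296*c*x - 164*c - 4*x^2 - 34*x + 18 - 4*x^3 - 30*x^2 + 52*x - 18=-240*c^3 - 336*c^2 - 108*c - 4*x^3 + x^2*(-12*c - 34) + x*(256*c^2 + 260*c + 18)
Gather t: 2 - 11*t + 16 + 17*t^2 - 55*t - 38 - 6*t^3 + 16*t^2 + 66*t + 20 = -6*t^3 + 33*t^2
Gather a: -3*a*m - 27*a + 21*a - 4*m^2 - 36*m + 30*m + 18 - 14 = a*(-3*m - 6) - 4*m^2 - 6*m + 4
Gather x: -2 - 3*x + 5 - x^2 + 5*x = -x^2 + 2*x + 3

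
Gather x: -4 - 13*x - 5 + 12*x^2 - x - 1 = 12*x^2 - 14*x - 10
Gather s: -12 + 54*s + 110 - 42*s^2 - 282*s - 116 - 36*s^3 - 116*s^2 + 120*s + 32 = -36*s^3 - 158*s^2 - 108*s + 14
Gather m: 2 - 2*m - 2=-2*m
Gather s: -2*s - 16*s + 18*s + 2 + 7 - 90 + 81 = 0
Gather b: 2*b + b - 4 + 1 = 3*b - 3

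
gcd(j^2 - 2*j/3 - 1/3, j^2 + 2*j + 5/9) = j + 1/3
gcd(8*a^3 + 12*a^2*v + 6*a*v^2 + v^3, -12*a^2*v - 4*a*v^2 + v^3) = 2*a + v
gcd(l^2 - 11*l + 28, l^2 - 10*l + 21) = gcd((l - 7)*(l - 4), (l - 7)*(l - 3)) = l - 7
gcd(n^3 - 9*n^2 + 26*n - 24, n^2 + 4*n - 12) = n - 2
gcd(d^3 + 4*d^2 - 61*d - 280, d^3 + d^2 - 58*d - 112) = d^2 - d - 56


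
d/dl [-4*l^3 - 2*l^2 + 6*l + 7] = -12*l^2 - 4*l + 6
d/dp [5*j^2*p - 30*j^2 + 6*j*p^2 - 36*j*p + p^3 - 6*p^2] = 5*j^2 + 12*j*p - 36*j + 3*p^2 - 12*p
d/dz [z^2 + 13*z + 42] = 2*z + 13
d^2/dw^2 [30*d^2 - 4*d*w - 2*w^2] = -4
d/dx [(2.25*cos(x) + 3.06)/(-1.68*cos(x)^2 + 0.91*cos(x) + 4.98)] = (3.78*sin(x)^2 - 10.2816*cos(x) - 12.2004)*sin(x)/(-1.68*cos(x)^2 + 0.91*cos(x) + 4.98)^2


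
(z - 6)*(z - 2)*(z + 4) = z^3 - 4*z^2 - 20*z + 48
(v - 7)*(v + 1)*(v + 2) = v^3 - 4*v^2 - 19*v - 14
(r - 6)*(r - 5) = r^2 - 11*r + 30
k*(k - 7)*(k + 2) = k^3 - 5*k^2 - 14*k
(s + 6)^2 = s^2 + 12*s + 36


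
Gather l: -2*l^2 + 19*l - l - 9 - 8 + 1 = -2*l^2 + 18*l - 16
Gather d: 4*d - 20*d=-16*d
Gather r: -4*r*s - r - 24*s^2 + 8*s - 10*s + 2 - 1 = r*(-4*s - 1) - 24*s^2 - 2*s + 1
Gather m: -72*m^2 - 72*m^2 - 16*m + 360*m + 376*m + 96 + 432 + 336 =-144*m^2 + 720*m + 864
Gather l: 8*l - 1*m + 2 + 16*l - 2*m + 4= 24*l - 3*m + 6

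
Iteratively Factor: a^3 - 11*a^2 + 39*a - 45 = (a - 3)*(a^2 - 8*a + 15) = (a - 5)*(a - 3)*(a - 3)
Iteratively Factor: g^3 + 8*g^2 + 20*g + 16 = (g + 2)*(g^2 + 6*g + 8) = (g + 2)^2*(g + 4)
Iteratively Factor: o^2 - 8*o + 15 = (o - 3)*(o - 5)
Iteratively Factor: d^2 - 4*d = (d - 4)*(d)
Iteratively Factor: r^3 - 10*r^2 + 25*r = (r - 5)*(r^2 - 5*r) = (r - 5)^2*(r)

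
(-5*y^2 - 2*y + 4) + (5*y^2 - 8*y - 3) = 1 - 10*y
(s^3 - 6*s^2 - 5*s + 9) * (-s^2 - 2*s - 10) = -s^5 + 4*s^4 + 7*s^3 + 61*s^2 + 32*s - 90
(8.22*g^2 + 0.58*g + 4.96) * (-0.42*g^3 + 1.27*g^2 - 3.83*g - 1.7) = -3.4524*g^5 + 10.1958*g^4 - 32.8292*g^3 - 9.8962*g^2 - 19.9828*g - 8.432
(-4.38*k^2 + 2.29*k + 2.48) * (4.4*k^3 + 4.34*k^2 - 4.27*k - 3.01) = -19.272*k^5 - 8.9332*k^4 + 39.5532*k^3 + 14.1687*k^2 - 17.4825*k - 7.4648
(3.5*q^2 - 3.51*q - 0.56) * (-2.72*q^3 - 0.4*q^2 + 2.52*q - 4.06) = -9.52*q^5 + 8.1472*q^4 + 11.7472*q^3 - 22.8312*q^2 + 12.8394*q + 2.2736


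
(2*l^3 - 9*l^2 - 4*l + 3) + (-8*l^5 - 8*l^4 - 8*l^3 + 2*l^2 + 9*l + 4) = -8*l^5 - 8*l^4 - 6*l^3 - 7*l^2 + 5*l + 7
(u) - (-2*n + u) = 2*n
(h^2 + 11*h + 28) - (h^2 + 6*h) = 5*h + 28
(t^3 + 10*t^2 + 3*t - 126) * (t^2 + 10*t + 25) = t^5 + 20*t^4 + 128*t^3 + 154*t^2 - 1185*t - 3150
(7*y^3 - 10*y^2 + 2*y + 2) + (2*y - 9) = 7*y^3 - 10*y^2 + 4*y - 7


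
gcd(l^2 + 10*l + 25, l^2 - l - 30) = l + 5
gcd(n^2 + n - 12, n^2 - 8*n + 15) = n - 3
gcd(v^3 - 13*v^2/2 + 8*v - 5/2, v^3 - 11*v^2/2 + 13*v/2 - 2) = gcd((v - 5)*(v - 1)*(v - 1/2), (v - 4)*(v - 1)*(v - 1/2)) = v^2 - 3*v/2 + 1/2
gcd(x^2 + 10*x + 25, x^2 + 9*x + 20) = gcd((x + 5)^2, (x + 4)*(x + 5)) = x + 5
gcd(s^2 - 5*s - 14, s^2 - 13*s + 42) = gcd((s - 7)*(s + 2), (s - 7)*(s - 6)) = s - 7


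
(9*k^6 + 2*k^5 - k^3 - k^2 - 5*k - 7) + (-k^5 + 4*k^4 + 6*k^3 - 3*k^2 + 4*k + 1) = 9*k^6 + k^5 + 4*k^4 + 5*k^3 - 4*k^2 - k - 6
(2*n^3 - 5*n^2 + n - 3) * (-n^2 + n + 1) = -2*n^5 + 7*n^4 - 4*n^3 - n^2 - 2*n - 3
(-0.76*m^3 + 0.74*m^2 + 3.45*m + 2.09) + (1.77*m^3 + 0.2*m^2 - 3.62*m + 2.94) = 1.01*m^3 + 0.94*m^2 - 0.17*m + 5.03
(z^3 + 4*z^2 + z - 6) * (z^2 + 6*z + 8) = z^5 + 10*z^4 + 33*z^3 + 32*z^2 - 28*z - 48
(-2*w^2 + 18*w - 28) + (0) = -2*w^2 + 18*w - 28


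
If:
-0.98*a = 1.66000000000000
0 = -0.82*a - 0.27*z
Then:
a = -1.69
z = 5.14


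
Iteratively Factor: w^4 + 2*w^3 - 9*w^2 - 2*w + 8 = (w - 2)*(w^3 + 4*w^2 - w - 4) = (w - 2)*(w + 1)*(w^2 + 3*w - 4) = (w - 2)*(w + 1)*(w + 4)*(w - 1)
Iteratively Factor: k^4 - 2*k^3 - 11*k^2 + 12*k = (k - 1)*(k^3 - k^2 - 12*k) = (k - 4)*(k - 1)*(k^2 + 3*k) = k*(k - 4)*(k - 1)*(k + 3)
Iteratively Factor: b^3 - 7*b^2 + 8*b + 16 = (b - 4)*(b^2 - 3*b - 4) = (b - 4)^2*(b + 1)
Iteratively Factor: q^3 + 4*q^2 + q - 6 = (q + 3)*(q^2 + q - 2) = (q + 2)*(q + 3)*(q - 1)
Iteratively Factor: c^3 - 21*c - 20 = (c - 5)*(c^2 + 5*c + 4) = (c - 5)*(c + 1)*(c + 4)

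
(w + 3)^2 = w^2 + 6*w + 9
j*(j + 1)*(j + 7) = j^3 + 8*j^2 + 7*j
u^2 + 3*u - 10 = (u - 2)*(u + 5)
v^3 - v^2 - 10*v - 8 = (v - 4)*(v + 1)*(v + 2)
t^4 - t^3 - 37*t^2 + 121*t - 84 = (t - 4)*(t - 3)*(t - 1)*(t + 7)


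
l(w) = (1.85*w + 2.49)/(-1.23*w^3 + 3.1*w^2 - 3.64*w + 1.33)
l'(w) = (1.85*w + 2.49)*(3.69*w^2 - 6.2*w + 3.64)/(-1.23*w^3 + 3.1*w^2 - 3.64*w + 1.33)^2 + 1.85/(-1.23*w^3 + 3.1*w^2 - 3.64*w + 1.33) = (4.551*w^3 + 3.4531*w^2 - 15.438*w + 11.5241)/(1.5129*w^6 - 7.626*w^5 + 18.5644*w^4 - 25.8398*w^3 + 21.4956*w^2 - 9.6824*w + 1.7689)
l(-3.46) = -0.04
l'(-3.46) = -0.01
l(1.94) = -2.00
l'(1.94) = 3.00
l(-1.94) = -0.04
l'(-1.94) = 0.03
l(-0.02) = 1.75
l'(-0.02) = 6.00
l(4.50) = -0.17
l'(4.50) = 0.10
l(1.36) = -5.10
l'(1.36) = 8.70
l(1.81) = -2.44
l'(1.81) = 3.81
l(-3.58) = -0.04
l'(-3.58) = -0.01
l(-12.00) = -0.01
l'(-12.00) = -0.00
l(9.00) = -0.03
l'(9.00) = 0.01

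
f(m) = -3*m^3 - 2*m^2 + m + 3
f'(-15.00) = -1964.00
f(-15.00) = 9663.00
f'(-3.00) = -68.00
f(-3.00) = 63.00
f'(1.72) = -32.51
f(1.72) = -16.46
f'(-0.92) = -2.94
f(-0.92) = 2.72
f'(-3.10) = -73.09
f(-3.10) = 70.05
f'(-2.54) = -46.90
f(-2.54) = 36.72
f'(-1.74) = -19.29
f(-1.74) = 11.01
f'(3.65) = -133.50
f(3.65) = -165.88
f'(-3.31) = -84.36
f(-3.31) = 86.57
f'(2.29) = -55.36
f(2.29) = -41.23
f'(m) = -9*m^2 - 4*m + 1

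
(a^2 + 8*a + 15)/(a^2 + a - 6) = (a + 5)/(a - 2)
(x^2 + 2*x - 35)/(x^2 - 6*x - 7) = (-x^2 - 2*x + 35)/(-x^2 + 6*x + 7)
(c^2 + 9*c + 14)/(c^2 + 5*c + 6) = (c + 7)/(c + 3)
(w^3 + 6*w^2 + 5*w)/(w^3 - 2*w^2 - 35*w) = (w + 1)/(w - 7)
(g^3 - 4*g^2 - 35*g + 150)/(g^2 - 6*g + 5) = (g^2 + g - 30)/(g - 1)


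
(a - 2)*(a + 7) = a^2 + 5*a - 14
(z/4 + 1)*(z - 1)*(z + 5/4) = z^3/4 + 17*z^2/16 - z/16 - 5/4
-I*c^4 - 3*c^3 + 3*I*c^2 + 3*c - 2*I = (c - 1)*(c - 2*I)*(c - I)*(-I*c - I)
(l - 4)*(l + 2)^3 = l^4 + 2*l^3 - 12*l^2 - 40*l - 32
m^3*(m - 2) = m^4 - 2*m^3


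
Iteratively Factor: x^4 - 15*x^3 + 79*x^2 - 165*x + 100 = (x - 5)*(x^3 - 10*x^2 + 29*x - 20) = (x - 5)*(x - 4)*(x^2 - 6*x + 5) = (x - 5)*(x - 4)*(x - 1)*(x - 5)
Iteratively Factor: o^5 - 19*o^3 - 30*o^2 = (o)*(o^4 - 19*o^2 - 30*o) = o^2*(o^3 - 19*o - 30) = o^2*(o + 3)*(o^2 - 3*o - 10) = o^2*(o + 2)*(o + 3)*(o - 5)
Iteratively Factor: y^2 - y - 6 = (y + 2)*(y - 3)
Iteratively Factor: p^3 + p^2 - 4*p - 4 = (p + 1)*(p^2 - 4) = (p + 1)*(p + 2)*(p - 2)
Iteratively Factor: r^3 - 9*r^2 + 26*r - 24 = (r - 2)*(r^2 - 7*r + 12) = (r - 4)*(r - 2)*(r - 3)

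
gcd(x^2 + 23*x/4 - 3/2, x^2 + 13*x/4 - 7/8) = x - 1/4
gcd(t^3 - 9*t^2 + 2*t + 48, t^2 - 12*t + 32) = t - 8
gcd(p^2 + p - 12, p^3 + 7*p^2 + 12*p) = p + 4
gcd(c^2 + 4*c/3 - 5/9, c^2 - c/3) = c - 1/3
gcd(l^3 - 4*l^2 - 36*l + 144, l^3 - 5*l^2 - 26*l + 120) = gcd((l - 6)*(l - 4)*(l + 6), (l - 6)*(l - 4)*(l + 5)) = l^2 - 10*l + 24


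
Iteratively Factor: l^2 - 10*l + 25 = (l - 5)*(l - 5)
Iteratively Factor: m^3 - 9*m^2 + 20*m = (m - 4)*(m^2 - 5*m) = m*(m - 4)*(m - 5)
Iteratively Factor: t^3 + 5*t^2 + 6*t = (t + 2)*(t^2 + 3*t) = (t + 2)*(t + 3)*(t)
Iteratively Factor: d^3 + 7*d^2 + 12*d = (d + 3)*(d^2 + 4*d) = d*(d + 3)*(d + 4)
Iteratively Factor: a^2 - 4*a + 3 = (a - 3)*(a - 1)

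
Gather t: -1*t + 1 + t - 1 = 0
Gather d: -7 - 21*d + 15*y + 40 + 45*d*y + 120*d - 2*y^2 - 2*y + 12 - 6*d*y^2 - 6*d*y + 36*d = d*(-6*y^2 + 39*y + 135) - 2*y^2 + 13*y + 45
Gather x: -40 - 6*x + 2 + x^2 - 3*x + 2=x^2 - 9*x - 36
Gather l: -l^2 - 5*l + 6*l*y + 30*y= -l^2 + l*(6*y - 5) + 30*y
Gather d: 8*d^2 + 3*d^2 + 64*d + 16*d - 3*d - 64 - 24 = 11*d^2 + 77*d - 88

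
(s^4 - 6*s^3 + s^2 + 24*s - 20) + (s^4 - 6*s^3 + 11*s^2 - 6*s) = 2*s^4 - 12*s^3 + 12*s^2 + 18*s - 20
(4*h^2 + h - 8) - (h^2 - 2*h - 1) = 3*h^2 + 3*h - 7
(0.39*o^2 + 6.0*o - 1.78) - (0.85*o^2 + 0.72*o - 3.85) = -0.46*o^2 + 5.28*o + 2.07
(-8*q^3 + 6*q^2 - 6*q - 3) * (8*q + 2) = -64*q^4 + 32*q^3 - 36*q^2 - 36*q - 6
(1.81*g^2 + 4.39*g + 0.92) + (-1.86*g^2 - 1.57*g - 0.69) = -0.05*g^2 + 2.82*g + 0.23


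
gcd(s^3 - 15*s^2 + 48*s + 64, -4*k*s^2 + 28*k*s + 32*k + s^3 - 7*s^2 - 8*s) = s^2 - 7*s - 8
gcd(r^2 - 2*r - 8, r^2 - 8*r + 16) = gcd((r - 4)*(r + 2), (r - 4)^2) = r - 4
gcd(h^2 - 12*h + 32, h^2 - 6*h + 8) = h - 4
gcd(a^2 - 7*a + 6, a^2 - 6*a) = a - 6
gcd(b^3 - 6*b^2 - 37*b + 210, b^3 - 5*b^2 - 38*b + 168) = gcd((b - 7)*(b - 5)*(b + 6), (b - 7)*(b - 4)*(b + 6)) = b^2 - b - 42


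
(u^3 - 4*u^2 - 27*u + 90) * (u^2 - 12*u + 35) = u^5 - 16*u^4 + 56*u^3 + 274*u^2 - 2025*u + 3150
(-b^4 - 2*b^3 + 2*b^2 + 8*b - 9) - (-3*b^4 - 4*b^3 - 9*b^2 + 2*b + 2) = 2*b^4 + 2*b^3 + 11*b^2 + 6*b - 11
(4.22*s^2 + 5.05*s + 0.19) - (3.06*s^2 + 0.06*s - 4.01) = 1.16*s^2 + 4.99*s + 4.2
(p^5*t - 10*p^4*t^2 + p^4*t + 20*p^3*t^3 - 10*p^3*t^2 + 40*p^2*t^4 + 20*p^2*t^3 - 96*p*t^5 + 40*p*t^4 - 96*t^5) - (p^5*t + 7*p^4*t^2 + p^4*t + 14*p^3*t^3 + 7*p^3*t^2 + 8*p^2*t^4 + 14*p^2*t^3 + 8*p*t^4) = -17*p^4*t^2 + 6*p^3*t^3 - 17*p^3*t^2 + 32*p^2*t^4 + 6*p^2*t^3 - 96*p*t^5 + 32*p*t^4 - 96*t^5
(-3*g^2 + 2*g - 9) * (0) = 0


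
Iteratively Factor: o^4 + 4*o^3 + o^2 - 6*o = (o + 3)*(o^3 + o^2 - 2*o) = o*(o + 3)*(o^2 + o - 2) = o*(o + 2)*(o + 3)*(o - 1)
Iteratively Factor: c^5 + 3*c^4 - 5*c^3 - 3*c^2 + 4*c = (c)*(c^4 + 3*c^3 - 5*c^2 - 3*c + 4) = c*(c + 4)*(c^3 - c^2 - c + 1) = c*(c - 1)*(c + 4)*(c^2 - 1) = c*(c - 1)*(c + 1)*(c + 4)*(c - 1)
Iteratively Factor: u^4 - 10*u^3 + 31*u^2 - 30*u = (u - 5)*(u^3 - 5*u^2 + 6*u) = (u - 5)*(u - 2)*(u^2 - 3*u) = u*(u - 5)*(u - 2)*(u - 3)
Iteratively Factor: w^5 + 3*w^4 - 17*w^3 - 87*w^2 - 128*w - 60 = (w + 1)*(w^4 + 2*w^3 - 19*w^2 - 68*w - 60) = (w - 5)*(w + 1)*(w^3 + 7*w^2 + 16*w + 12) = (w - 5)*(w + 1)*(w + 2)*(w^2 + 5*w + 6) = (w - 5)*(w + 1)*(w + 2)*(w + 3)*(w + 2)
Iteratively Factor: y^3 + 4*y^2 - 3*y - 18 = (y + 3)*(y^2 + y - 6) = (y - 2)*(y + 3)*(y + 3)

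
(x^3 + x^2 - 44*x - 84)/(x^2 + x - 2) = (x^2 - x - 42)/(x - 1)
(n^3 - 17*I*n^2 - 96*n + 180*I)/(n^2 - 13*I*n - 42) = (n^2 - 11*I*n - 30)/(n - 7*I)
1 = 1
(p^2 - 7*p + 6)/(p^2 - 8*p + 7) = (p - 6)/(p - 7)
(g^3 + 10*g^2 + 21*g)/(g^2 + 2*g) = (g^2 + 10*g + 21)/(g + 2)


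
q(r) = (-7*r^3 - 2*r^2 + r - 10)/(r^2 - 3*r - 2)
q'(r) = (3 - 2*r)*(-7*r^3 - 2*r^2 + r - 10)/(r^2 - 3*r - 2)^2 + (-21*r^2 - 4*r + 1)/(r^2 - 3*r - 2)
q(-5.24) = 22.75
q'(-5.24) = -6.02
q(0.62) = 3.40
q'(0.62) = 1.03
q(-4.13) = 16.21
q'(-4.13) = -5.76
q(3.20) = 188.72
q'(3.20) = 638.59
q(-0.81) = -7.74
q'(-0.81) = -41.69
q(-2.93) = 9.49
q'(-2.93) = -5.43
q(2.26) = 26.89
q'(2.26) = 42.53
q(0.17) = 4.00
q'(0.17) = -4.17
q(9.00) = -101.27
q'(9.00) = -4.17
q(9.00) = -101.27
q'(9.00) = -4.17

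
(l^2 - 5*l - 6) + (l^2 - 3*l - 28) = 2*l^2 - 8*l - 34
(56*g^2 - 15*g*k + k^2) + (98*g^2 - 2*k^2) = 154*g^2 - 15*g*k - k^2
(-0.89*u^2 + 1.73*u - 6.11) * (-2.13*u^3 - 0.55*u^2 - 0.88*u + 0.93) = 1.8957*u^5 - 3.1954*u^4 + 12.846*u^3 + 1.0104*u^2 + 6.9857*u - 5.6823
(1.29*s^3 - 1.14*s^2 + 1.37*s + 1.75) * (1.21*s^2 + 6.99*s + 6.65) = 1.5609*s^5 + 7.6377*s^4 + 2.2676*s^3 + 4.1128*s^2 + 21.343*s + 11.6375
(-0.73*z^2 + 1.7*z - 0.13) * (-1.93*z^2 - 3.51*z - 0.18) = 1.4089*z^4 - 0.7187*z^3 - 5.5847*z^2 + 0.1503*z + 0.0234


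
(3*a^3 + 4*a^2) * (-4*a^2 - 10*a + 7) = -12*a^5 - 46*a^4 - 19*a^3 + 28*a^2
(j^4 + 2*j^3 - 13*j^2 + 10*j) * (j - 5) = j^5 - 3*j^4 - 23*j^3 + 75*j^2 - 50*j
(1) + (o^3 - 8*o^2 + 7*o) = o^3 - 8*o^2 + 7*o + 1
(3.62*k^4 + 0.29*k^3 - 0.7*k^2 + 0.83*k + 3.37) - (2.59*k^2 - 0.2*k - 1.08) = 3.62*k^4 + 0.29*k^3 - 3.29*k^2 + 1.03*k + 4.45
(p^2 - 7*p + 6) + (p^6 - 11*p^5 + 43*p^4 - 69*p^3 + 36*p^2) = p^6 - 11*p^5 + 43*p^4 - 69*p^3 + 37*p^2 - 7*p + 6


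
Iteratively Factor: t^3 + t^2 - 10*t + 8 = (t + 4)*(t^2 - 3*t + 2) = (t - 2)*(t + 4)*(t - 1)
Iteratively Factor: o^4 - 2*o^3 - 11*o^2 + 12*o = (o - 4)*(o^3 + 2*o^2 - 3*o) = (o - 4)*(o + 3)*(o^2 - o) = (o - 4)*(o - 1)*(o + 3)*(o)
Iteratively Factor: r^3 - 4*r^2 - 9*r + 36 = (r + 3)*(r^2 - 7*r + 12) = (r - 3)*(r + 3)*(r - 4)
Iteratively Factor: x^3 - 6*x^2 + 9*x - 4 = (x - 1)*(x^2 - 5*x + 4) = (x - 1)^2*(x - 4)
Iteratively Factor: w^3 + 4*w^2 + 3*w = (w + 3)*(w^2 + w) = (w + 1)*(w + 3)*(w)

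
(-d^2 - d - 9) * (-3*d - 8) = 3*d^3 + 11*d^2 + 35*d + 72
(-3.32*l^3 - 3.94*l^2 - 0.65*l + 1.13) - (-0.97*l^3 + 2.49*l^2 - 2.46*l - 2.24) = -2.35*l^3 - 6.43*l^2 + 1.81*l + 3.37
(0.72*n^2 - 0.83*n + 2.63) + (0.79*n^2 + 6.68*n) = 1.51*n^2 + 5.85*n + 2.63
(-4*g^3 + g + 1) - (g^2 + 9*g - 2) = -4*g^3 - g^2 - 8*g + 3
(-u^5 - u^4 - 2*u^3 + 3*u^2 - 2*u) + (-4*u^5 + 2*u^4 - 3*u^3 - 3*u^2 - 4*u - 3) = -5*u^5 + u^4 - 5*u^3 - 6*u - 3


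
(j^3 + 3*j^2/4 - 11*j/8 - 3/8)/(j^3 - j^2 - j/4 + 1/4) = (8*j^2 + 14*j + 3)/(2*(4*j^2 - 1))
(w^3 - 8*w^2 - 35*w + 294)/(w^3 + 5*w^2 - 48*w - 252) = (w - 7)/(w + 6)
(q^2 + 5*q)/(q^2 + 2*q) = (q + 5)/(q + 2)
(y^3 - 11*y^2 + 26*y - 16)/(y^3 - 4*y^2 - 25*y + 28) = (y^2 - 10*y + 16)/(y^2 - 3*y - 28)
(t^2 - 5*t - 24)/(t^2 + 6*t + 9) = (t - 8)/(t + 3)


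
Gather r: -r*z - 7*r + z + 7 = r*(-z - 7) + z + 7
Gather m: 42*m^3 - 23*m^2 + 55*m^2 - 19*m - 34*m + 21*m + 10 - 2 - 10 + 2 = 42*m^3 + 32*m^2 - 32*m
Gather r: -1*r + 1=1 - r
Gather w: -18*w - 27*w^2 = -27*w^2 - 18*w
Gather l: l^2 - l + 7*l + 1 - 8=l^2 + 6*l - 7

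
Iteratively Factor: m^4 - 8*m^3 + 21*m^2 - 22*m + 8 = (m - 1)*(m^3 - 7*m^2 + 14*m - 8) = (m - 4)*(m - 1)*(m^2 - 3*m + 2) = (m - 4)*(m - 1)^2*(m - 2)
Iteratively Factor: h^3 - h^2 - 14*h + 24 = (h + 4)*(h^2 - 5*h + 6) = (h - 3)*(h + 4)*(h - 2)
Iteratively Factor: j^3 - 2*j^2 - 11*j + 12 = (j - 4)*(j^2 + 2*j - 3) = (j - 4)*(j - 1)*(j + 3)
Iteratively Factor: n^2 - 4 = (n + 2)*(n - 2)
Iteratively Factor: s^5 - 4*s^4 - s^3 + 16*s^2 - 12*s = (s - 2)*(s^4 - 2*s^3 - 5*s^2 + 6*s) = s*(s - 2)*(s^3 - 2*s^2 - 5*s + 6) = s*(s - 2)*(s - 1)*(s^2 - s - 6) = s*(s - 3)*(s - 2)*(s - 1)*(s + 2)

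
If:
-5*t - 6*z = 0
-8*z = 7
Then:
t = 21/20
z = -7/8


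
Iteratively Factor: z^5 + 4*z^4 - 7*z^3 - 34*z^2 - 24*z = (z + 1)*(z^4 + 3*z^3 - 10*z^2 - 24*z) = z*(z + 1)*(z^3 + 3*z^2 - 10*z - 24) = z*(z - 3)*(z + 1)*(z^2 + 6*z + 8) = z*(z - 3)*(z + 1)*(z + 4)*(z + 2)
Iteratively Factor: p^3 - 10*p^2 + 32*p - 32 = (p - 2)*(p^2 - 8*p + 16) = (p - 4)*(p - 2)*(p - 4)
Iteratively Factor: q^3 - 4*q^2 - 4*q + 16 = (q + 2)*(q^2 - 6*q + 8) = (q - 2)*(q + 2)*(q - 4)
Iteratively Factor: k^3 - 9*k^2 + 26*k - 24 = (k - 2)*(k^2 - 7*k + 12) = (k - 3)*(k - 2)*(k - 4)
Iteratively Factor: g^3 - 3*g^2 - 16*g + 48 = (g - 3)*(g^2 - 16) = (g - 3)*(g + 4)*(g - 4)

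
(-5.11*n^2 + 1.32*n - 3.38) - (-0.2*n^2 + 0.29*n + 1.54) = -4.91*n^2 + 1.03*n - 4.92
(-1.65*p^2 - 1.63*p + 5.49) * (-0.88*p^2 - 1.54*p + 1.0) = 1.452*p^4 + 3.9754*p^3 - 3.971*p^2 - 10.0846*p + 5.49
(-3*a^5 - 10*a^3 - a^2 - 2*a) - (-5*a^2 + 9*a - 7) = -3*a^5 - 10*a^3 + 4*a^2 - 11*a + 7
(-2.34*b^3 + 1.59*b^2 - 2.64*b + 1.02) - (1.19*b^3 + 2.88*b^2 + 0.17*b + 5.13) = -3.53*b^3 - 1.29*b^2 - 2.81*b - 4.11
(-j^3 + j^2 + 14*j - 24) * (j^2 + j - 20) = -j^5 + 35*j^3 - 30*j^2 - 304*j + 480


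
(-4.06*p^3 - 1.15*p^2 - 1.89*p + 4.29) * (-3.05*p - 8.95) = 12.383*p^4 + 39.8445*p^3 + 16.057*p^2 + 3.831*p - 38.3955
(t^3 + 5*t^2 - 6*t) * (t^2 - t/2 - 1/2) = t^5 + 9*t^4/2 - 9*t^3 + t^2/2 + 3*t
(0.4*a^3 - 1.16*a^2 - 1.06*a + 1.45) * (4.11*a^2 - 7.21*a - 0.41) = 1.644*a^5 - 7.6516*a^4 + 3.843*a^3 + 14.0777*a^2 - 10.0199*a - 0.5945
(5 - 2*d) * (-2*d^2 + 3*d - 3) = 4*d^3 - 16*d^2 + 21*d - 15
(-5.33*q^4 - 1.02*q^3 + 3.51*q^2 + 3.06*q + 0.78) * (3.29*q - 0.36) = -17.5357*q^5 - 1.437*q^4 + 11.9151*q^3 + 8.8038*q^2 + 1.4646*q - 0.2808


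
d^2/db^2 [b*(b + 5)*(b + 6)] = 6*b + 22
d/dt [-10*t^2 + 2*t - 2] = 2 - 20*t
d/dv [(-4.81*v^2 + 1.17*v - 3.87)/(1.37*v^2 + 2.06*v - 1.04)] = (-11.5115*v^2 + 20.6086*v + 6.7554)/(1.8769*v^4 + 5.6444*v^3 + 1.394*v^2 - 4.2848*v + 1.0816)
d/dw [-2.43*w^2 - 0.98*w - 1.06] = -4.86*w - 0.98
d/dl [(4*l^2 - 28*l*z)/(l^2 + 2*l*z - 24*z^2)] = 4*(-2*l*(l - 7*z)*(l + z) + (2*l - 7*z)*(l^2 + 2*l*z - 24*z^2))/(l^2 + 2*l*z - 24*z^2)^2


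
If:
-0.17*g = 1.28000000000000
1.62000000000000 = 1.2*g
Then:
No Solution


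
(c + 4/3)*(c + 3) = c^2 + 13*c/3 + 4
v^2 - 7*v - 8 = (v - 8)*(v + 1)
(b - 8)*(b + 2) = b^2 - 6*b - 16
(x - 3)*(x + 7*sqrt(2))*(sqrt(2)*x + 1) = sqrt(2)*x^3 - 3*sqrt(2)*x^2 + 15*x^2 - 45*x + 7*sqrt(2)*x - 21*sqrt(2)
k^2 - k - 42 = (k - 7)*(k + 6)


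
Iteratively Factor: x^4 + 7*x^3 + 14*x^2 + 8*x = (x + 2)*(x^3 + 5*x^2 + 4*x) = (x + 1)*(x + 2)*(x^2 + 4*x) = (x + 1)*(x + 2)*(x + 4)*(x)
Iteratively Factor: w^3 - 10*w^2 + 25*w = (w)*(w^2 - 10*w + 25) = w*(w - 5)*(w - 5)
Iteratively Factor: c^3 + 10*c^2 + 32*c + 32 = (c + 4)*(c^2 + 6*c + 8) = (c + 2)*(c + 4)*(c + 4)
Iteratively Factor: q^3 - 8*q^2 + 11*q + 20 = (q - 4)*(q^2 - 4*q - 5) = (q - 5)*(q - 4)*(q + 1)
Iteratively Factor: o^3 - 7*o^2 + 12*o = (o)*(o^2 - 7*o + 12) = o*(o - 4)*(o - 3)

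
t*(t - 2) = t^2 - 2*t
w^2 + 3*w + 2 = (w + 1)*(w + 2)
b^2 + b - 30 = (b - 5)*(b + 6)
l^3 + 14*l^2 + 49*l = l*(l + 7)^2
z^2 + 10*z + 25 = (z + 5)^2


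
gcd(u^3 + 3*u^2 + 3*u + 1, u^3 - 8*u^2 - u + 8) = u + 1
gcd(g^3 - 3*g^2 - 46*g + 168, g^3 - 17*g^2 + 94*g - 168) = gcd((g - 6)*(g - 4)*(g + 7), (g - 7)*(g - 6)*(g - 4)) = g^2 - 10*g + 24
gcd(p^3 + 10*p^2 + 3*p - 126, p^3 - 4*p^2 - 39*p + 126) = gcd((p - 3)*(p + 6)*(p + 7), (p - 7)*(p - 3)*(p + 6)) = p^2 + 3*p - 18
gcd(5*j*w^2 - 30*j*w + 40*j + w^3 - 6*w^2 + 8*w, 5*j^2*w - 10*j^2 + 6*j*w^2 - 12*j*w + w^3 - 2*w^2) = 5*j*w - 10*j + w^2 - 2*w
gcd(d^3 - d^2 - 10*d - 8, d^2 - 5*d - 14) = d + 2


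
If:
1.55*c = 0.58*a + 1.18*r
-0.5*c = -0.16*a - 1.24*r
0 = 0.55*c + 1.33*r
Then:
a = 0.00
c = 0.00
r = 0.00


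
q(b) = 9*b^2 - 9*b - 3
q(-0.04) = -2.63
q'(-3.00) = -63.00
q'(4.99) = 80.82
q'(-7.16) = -137.88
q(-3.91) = 169.78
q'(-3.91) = -79.38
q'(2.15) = 29.70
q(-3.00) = 105.00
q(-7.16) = 522.83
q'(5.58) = 91.44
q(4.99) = 176.19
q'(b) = 18*b - 9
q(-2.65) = 84.05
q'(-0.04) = -9.72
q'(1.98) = 26.64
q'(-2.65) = -56.70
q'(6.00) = 99.00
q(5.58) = 227.01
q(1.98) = 14.46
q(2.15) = 19.25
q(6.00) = 267.00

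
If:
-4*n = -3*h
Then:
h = 4*n/3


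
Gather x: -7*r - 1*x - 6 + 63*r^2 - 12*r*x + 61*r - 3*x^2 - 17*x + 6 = 63*r^2 + 54*r - 3*x^2 + x*(-12*r - 18)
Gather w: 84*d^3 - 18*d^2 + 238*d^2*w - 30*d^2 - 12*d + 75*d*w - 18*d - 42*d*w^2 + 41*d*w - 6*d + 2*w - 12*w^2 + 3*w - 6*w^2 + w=84*d^3 - 48*d^2 - 36*d + w^2*(-42*d - 18) + w*(238*d^2 + 116*d + 6)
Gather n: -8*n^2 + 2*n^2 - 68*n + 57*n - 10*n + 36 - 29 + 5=-6*n^2 - 21*n + 12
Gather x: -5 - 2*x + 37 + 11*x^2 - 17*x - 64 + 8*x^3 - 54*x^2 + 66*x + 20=8*x^3 - 43*x^2 + 47*x - 12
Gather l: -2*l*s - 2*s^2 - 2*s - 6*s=-2*l*s - 2*s^2 - 8*s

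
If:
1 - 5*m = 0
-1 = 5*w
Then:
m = 1/5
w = -1/5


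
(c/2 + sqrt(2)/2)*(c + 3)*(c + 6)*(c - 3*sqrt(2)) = c^4/2 - sqrt(2)*c^3 + 9*c^3/2 - 9*sqrt(2)*c^2 + 6*c^2 - 27*c - 18*sqrt(2)*c - 54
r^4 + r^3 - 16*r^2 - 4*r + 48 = (r - 3)*(r - 2)*(r + 2)*(r + 4)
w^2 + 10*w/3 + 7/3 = (w + 1)*(w + 7/3)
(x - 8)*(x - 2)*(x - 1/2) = x^3 - 21*x^2/2 + 21*x - 8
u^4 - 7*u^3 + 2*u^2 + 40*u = u*(u - 5)*(u - 4)*(u + 2)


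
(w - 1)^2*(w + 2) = w^3 - 3*w + 2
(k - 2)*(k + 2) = k^2 - 4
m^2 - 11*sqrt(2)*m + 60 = (m - 6*sqrt(2))*(m - 5*sqrt(2))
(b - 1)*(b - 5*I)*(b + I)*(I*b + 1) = I*b^4 + 5*b^3 - I*b^3 - 5*b^2 + I*b^2 + 5*b - I*b - 5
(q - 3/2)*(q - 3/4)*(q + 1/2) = q^3 - 7*q^2/4 + 9/16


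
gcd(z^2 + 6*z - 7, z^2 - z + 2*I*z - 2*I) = z - 1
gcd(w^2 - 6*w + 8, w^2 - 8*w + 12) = w - 2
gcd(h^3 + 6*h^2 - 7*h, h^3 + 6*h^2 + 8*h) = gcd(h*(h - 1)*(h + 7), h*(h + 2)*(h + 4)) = h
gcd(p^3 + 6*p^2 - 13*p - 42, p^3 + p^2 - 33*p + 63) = p^2 + 4*p - 21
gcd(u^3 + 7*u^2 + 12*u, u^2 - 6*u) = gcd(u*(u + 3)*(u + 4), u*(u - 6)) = u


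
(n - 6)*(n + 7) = n^2 + n - 42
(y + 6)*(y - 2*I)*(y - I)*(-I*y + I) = -I*y^4 - 3*y^3 - 5*I*y^3 - 15*y^2 + 8*I*y^2 + 18*y + 10*I*y - 12*I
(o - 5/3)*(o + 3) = o^2 + 4*o/3 - 5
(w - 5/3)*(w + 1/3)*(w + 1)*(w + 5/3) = w^4 + 4*w^3/3 - 22*w^2/9 - 100*w/27 - 25/27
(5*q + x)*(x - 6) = 5*q*x - 30*q + x^2 - 6*x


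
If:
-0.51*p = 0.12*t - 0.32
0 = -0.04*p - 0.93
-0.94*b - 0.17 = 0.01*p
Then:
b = 0.07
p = -23.25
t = 101.48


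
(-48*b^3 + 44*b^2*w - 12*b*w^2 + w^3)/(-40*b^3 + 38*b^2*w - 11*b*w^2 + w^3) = (-6*b + w)/(-5*b + w)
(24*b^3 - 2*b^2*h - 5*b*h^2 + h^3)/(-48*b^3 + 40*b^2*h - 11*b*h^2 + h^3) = (-2*b - h)/(4*b - h)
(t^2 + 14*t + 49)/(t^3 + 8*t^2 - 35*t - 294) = 1/(t - 6)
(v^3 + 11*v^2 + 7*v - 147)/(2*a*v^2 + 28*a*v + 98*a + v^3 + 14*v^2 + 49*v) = (v - 3)/(2*a + v)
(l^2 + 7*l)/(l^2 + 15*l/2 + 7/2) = 2*l/(2*l + 1)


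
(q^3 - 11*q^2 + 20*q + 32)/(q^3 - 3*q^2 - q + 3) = (q^2 - 12*q + 32)/(q^2 - 4*q + 3)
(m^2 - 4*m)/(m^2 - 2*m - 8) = m/(m + 2)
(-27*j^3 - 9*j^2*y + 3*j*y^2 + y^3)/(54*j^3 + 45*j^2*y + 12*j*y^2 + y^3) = (-3*j + y)/(6*j + y)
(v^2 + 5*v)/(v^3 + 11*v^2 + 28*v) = (v + 5)/(v^2 + 11*v + 28)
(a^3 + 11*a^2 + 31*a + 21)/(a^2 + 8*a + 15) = (a^2 + 8*a + 7)/(a + 5)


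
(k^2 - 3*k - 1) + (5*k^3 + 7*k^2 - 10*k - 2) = 5*k^3 + 8*k^2 - 13*k - 3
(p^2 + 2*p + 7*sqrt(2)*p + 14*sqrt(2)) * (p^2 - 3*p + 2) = p^4 - p^3 + 7*sqrt(2)*p^3 - 7*sqrt(2)*p^2 - 4*p^2 - 28*sqrt(2)*p + 4*p + 28*sqrt(2)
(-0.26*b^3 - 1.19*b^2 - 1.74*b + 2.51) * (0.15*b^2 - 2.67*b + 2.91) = -0.039*b^5 + 0.5157*b^4 + 2.1597*b^3 + 1.5594*b^2 - 11.7651*b + 7.3041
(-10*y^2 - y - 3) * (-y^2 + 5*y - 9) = 10*y^4 - 49*y^3 + 88*y^2 - 6*y + 27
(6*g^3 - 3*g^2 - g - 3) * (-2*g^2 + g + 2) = -12*g^5 + 12*g^4 + 11*g^3 - g^2 - 5*g - 6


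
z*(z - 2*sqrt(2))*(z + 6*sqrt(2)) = z^3 + 4*sqrt(2)*z^2 - 24*z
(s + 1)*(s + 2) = s^2 + 3*s + 2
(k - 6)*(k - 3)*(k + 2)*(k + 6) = k^4 - k^3 - 42*k^2 + 36*k + 216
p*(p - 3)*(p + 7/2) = p^3 + p^2/2 - 21*p/2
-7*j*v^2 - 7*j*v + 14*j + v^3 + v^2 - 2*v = (-7*j + v)*(v - 1)*(v + 2)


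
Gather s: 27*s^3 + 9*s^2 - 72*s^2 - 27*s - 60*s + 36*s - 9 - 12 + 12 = 27*s^3 - 63*s^2 - 51*s - 9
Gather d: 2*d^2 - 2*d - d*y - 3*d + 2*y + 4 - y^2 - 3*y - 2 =2*d^2 + d*(-y - 5) - y^2 - y + 2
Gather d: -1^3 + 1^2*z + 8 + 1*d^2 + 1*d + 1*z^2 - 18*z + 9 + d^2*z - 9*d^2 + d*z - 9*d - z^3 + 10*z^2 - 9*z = d^2*(z - 8) + d*(z - 8) - z^3 + 11*z^2 - 26*z + 16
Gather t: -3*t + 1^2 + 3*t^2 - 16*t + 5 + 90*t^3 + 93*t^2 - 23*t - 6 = 90*t^3 + 96*t^2 - 42*t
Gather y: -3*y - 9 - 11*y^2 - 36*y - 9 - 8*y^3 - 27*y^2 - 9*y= -8*y^3 - 38*y^2 - 48*y - 18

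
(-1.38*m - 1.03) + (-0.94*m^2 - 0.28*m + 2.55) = -0.94*m^2 - 1.66*m + 1.52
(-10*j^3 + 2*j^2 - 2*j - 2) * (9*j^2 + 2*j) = -90*j^5 - 2*j^4 - 14*j^3 - 22*j^2 - 4*j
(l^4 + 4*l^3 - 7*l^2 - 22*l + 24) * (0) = 0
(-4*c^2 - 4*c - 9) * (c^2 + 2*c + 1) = -4*c^4 - 12*c^3 - 21*c^2 - 22*c - 9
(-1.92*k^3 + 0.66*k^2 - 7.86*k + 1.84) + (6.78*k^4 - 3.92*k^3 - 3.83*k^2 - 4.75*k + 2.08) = 6.78*k^4 - 5.84*k^3 - 3.17*k^2 - 12.61*k + 3.92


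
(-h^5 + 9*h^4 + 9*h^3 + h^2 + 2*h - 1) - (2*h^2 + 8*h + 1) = -h^5 + 9*h^4 + 9*h^3 - h^2 - 6*h - 2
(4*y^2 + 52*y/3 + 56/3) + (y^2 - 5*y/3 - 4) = 5*y^2 + 47*y/3 + 44/3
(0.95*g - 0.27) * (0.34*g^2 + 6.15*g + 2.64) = 0.323*g^3 + 5.7507*g^2 + 0.8475*g - 0.7128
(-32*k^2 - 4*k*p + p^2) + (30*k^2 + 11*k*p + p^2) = -2*k^2 + 7*k*p + 2*p^2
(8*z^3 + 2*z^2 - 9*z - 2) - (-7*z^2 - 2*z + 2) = 8*z^3 + 9*z^2 - 7*z - 4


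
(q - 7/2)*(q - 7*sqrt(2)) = q^2 - 7*sqrt(2)*q - 7*q/2 + 49*sqrt(2)/2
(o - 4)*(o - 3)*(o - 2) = o^3 - 9*o^2 + 26*o - 24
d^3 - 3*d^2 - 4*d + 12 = (d - 3)*(d - 2)*(d + 2)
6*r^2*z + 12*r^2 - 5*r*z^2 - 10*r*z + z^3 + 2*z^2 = (-3*r + z)*(-2*r + z)*(z + 2)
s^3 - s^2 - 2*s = s*(s - 2)*(s + 1)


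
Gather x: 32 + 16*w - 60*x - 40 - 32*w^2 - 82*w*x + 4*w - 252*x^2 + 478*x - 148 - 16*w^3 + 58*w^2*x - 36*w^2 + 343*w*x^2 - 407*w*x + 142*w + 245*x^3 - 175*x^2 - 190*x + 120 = -16*w^3 - 68*w^2 + 162*w + 245*x^3 + x^2*(343*w - 427) + x*(58*w^2 - 489*w + 228) - 36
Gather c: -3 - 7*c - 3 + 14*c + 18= 7*c + 12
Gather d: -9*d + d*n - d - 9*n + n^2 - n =d*(n - 10) + n^2 - 10*n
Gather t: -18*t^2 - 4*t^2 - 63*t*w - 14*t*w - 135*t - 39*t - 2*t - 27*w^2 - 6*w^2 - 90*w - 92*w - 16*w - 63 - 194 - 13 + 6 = -22*t^2 + t*(-77*w - 176) - 33*w^2 - 198*w - 264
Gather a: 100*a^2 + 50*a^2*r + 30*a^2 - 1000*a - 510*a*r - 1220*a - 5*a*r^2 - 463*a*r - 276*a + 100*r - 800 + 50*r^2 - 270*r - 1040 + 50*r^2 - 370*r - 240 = a^2*(50*r + 130) + a*(-5*r^2 - 973*r - 2496) + 100*r^2 - 540*r - 2080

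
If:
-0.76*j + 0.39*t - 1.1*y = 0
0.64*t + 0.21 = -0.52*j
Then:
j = -1.02147417295415*y - 0.118833430063842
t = 0.829947765525247*y - 0.231572838073128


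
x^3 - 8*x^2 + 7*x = x*(x - 7)*(x - 1)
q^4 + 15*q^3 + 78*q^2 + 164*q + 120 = (q + 2)^2*(q + 5)*(q + 6)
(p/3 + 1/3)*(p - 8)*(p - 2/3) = p^3/3 - 23*p^2/9 - 10*p/9 + 16/9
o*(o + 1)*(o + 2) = o^3 + 3*o^2 + 2*o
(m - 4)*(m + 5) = m^2 + m - 20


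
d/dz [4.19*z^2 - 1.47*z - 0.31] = 8.38*z - 1.47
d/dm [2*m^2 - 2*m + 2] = 4*m - 2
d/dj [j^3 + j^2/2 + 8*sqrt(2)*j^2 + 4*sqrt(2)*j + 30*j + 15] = 3*j^2 + j + 16*sqrt(2)*j + 4*sqrt(2) + 30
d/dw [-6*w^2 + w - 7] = 1 - 12*w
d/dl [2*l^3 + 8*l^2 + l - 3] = 6*l^2 + 16*l + 1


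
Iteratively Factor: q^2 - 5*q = (q - 5)*(q)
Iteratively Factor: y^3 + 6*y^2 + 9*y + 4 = (y + 4)*(y^2 + 2*y + 1) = (y + 1)*(y + 4)*(y + 1)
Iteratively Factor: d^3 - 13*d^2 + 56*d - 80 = (d - 4)*(d^2 - 9*d + 20) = (d - 4)^2*(d - 5)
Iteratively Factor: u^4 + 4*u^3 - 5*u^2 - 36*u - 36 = (u + 2)*(u^3 + 2*u^2 - 9*u - 18) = (u + 2)^2*(u^2 - 9) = (u - 3)*(u + 2)^2*(u + 3)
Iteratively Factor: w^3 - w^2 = (w)*(w^2 - w) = w*(w - 1)*(w)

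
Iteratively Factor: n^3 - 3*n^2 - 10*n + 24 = (n - 2)*(n^2 - n - 12) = (n - 2)*(n + 3)*(n - 4)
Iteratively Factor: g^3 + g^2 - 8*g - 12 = (g - 3)*(g^2 + 4*g + 4) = (g - 3)*(g + 2)*(g + 2)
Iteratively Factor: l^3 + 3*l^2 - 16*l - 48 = (l + 3)*(l^2 - 16) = (l + 3)*(l + 4)*(l - 4)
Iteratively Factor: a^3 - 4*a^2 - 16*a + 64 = (a - 4)*(a^2 - 16) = (a - 4)^2*(a + 4)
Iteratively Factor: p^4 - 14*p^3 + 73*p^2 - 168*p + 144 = (p - 3)*(p^3 - 11*p^2 + 40*p - 48) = (p - 4)*(p - 3)*(p^2 - 7*p + 12) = (p - 4)^2*(p - 3)*(p - 3)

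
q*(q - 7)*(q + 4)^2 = q^4 + q^3 - 40*q^2 - 112*q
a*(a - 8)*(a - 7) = a^3 - 15*a^2 + 56*a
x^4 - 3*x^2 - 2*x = x*(x - 2)*(x + 1)^2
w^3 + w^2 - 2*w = w*(w - 1)*(w + 2)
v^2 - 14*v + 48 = (v - 8)*(v - 6)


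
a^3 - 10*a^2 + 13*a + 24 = (a - 8)*(a - 3)*(a + 1)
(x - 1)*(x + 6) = x^2 + 5*x - 6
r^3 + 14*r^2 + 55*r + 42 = (r + 1)*(r + 6)*(r + 7)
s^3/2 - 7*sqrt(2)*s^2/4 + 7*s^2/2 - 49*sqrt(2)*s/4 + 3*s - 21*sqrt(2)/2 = (s/2 + 1/2)*(s + 6)*(s - 7*sqrt(2)/2)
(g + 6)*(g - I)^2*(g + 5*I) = g^4 + 6*g^3 + 3*I*g^3 + 9*g^2 + 18*I*g^2 + 54*g - 5*I*g - 30*I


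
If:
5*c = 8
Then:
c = 8/5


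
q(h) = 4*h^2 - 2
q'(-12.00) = -96.00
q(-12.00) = 574.00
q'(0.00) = 0.00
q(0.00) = -2.00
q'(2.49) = 19.92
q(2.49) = 22.80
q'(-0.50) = -4.00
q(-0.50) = -1.00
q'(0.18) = 1.44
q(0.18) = -1.87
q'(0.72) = 5.76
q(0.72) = 0.07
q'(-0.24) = -1.92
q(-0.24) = -1.77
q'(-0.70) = -5.60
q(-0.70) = -0.04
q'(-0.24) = -1.92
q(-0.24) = -1.77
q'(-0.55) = -4.40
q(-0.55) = -0.79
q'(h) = 8*h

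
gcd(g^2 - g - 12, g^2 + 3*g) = g + 3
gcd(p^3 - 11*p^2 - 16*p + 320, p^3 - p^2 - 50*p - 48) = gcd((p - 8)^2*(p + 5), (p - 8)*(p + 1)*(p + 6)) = p - 8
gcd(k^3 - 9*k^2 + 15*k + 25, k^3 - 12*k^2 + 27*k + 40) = k^2 - 4*k - 5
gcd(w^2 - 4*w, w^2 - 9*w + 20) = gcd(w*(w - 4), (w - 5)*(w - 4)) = w - 4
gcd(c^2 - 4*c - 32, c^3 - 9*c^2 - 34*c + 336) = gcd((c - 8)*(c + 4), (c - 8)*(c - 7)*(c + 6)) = c - 8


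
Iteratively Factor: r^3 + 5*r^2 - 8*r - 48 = (r - 3)*(r^2 + 8*r + 16) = (r - 3)*(r + 4)*(r + 4)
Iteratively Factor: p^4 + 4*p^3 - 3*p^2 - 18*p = (p + 3)*(p^3 + p^2 - 6*p) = (p - 2)*(p + 3)*(p^2 + 3*p) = (p - 2)*(p + 3)^2*(p)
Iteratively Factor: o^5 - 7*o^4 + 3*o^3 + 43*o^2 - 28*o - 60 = (o - 3)*(o^4 - 4*o^3 - 9*o^2 + 16*o + 20) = (o - 3)*(o + 2)*(o^3 - 6*o^2 + 3*o + 10) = (o - 3)*(o - 2)*(o + 2)*(o^2 - 4*o - 5) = (o - 3)*(o - 2)*(o + 1)*(o + 2)*(o - 5)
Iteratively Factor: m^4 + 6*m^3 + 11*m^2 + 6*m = (m + 3)*(m^3 + 3*m^2 + 2*m) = (m + 2)*(m + 3)*(m^2 + m) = (m + 1)*(m + 2)*(m + 3)*(m)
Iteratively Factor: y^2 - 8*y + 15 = (y - 5)*(y - 3)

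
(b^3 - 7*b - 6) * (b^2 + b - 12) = b^5 + b^4 - 19*b^3 - 13*b^2 + 78*b + 72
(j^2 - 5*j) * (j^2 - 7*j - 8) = j^4 - 12*j^3 + 27*j^2 + 40*j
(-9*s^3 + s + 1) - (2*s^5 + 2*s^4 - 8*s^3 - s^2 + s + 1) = -2*s^5 - 2*s^4 - s^3 + s^2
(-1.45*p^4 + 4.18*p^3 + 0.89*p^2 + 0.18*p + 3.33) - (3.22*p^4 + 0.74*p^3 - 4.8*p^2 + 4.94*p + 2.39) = -4.67*p^4 + 3.44*p^3 + 5.69*p^2 - 4.76*p + 0.94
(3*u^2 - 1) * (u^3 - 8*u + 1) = 3*u^5 - 25*u^3 + 3*u^2 + 8*u - 1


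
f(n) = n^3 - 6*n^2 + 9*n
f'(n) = 3*n^2 - 12*n + 9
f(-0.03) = -0.28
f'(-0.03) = 9.36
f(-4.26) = -224.53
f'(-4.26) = 114.56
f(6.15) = 61.02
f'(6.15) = 48.67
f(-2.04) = -51.82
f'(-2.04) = 45.96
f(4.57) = 11.26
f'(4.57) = 16.81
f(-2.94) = -103.73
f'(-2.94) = 70.21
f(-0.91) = -13.91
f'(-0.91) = 22.40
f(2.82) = 0.09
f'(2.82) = -0.98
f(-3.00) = -108.00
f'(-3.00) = 72.00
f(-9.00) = -1296.00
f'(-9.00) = 360.00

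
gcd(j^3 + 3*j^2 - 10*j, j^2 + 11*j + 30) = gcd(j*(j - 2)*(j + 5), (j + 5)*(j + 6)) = j + 5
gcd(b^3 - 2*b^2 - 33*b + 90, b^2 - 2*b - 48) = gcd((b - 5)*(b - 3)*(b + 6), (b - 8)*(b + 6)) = b + 6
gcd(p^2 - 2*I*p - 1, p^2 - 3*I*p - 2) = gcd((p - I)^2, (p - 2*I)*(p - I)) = p - I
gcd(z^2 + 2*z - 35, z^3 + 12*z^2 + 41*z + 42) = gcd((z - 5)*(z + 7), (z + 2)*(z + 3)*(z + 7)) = z + 7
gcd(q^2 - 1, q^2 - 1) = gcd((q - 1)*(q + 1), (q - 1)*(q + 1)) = q^2 - 1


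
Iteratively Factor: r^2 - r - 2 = (r + 1)*(r - 2)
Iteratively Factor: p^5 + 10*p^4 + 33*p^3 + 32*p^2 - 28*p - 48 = (p + 3)*(p^4 + 7*p^3 + 12*p^2 - 4*p - 16) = (p + 2)*(p + 3)*(p^3 + 5*p^2 + 2*p - 8) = (p + 2)*(p + 3)*(p + 4)*(p^2 + p - 2) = (p - 1)*(p + 2)*(p + 3)*(p + 4)*(p + 2)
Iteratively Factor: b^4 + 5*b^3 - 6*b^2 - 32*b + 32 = (b + 4)*(b^3 + b^2 - 10*b + 8) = (b - 1)*(b + 4)*(b^2 + 2*b - 8) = (b - 1)*(b + 4)^2*(b - 2)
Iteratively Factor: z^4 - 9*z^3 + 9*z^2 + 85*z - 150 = (z - 5)*(z^3 - 4*z^2 - 11*z + 30) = (z - 5)^2*(z^2 + z - 6) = (z - 5)^2*(z - 2)*(z + 3)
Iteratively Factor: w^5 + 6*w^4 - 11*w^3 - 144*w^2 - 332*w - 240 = (w + 2)*(w^4 + 4*w^3 - 19*w^2 - 106*w - 120) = (w + 2)^2*(w^3 + 2*w^2 - 23*w - 60) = (w + 2)^2*(w + 4)*(w^2 - 2*w - 15) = (w - 5)*(w + 2)^2*(w + 4)*(w + 3)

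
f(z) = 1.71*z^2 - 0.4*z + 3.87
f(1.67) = 7.97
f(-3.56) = 26.97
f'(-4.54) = -15.93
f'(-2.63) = -9.39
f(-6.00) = 67.83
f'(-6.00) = -20.92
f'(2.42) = 7.88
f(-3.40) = 25.00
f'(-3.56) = -12.58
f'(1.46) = 4.59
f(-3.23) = 23.00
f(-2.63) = 16.75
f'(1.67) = 5.31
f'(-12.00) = -41.44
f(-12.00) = 254.91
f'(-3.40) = -12.03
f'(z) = 3.42*z - 0.4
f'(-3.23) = -11.45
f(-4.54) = 40.93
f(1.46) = 6.93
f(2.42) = 12.92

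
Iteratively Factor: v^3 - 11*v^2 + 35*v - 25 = (v - 5)*(v^2 - 6*v + 5) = (v - 5)^2*(v - 1)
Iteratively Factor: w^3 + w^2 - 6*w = (w + 3)*(w^2 - 2*w) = (w - 2)*(w + 3)*(w)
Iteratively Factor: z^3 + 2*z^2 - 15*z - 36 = (z + 3)*(z^2 - z - 12) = (z - 4)*(z + 3)*(z + 3)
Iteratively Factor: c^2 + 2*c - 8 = (c - 2)*(c + 4)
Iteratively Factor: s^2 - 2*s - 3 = (s + 1)*(s - 3)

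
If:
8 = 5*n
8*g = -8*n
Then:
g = -8/5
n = 8/5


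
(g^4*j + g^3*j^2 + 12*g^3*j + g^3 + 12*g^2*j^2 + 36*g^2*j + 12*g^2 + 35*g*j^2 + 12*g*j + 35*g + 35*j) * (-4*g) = -4*g^5*j - 4*g^4*j^2 - 48*g^4*j - 4*g^4 - 48*g^3*j^2 - 144*g^3*j - 48*g^3 - 140*g^2*j^2 - 48*g^2*j - 140*g^2 - 140*g*j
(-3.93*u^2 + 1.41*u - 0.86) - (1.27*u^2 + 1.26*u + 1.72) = -5.2*u^2 + 0.15*u - 2.58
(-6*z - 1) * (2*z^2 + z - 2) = -12*z^3 - 8*z^2 + 11*z + 2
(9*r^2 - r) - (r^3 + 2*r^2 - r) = -r^3 + 7*r^2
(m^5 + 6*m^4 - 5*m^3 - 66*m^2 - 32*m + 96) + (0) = m^5 + 6*m^4 - 5*m^3 - 66*m^2 - 32*m + 96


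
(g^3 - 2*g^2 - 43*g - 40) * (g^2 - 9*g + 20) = g^5 - 11*g^4 - 5*g^3 + 307*g^2 - 500*g - 800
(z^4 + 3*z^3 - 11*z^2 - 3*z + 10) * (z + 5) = z^5 + 8*z^4 + 4*z^3 - 58*z^2 - 5*z + 50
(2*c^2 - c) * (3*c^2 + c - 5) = 6*c^4 - c^3 - 11*c^2 + 5*c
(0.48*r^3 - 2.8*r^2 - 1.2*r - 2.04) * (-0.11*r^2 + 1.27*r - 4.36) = -0.0528*r^5 + 0.9176*r^4 - 5.5168*r^3 + 10.9084*r^2 + 2.6412*r + 8.8944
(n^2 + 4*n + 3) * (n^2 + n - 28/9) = n^4 + 5*n^3 + 35*n^2/9 - 85*n/9 - 28/3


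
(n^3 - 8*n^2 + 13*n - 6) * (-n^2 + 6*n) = -n^5 + 14*n^4 - 61*n^3 + 84*n^2 - 36*n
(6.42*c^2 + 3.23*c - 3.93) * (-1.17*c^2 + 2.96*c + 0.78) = -7.5114*c^4 + 15.2241*c^3 + 19.1665*c^2 - 9.1134*c - 3.0654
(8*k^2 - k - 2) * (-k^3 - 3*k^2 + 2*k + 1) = -8*k^5 - 23*k^4 + 21*k^3 + 12*k^2 - 5*k - 2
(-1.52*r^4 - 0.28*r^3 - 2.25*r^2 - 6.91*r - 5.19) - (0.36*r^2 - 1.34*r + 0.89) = -1.52*r^4 - 0.28*r^3 - 2.61*r^2 - 5.57*r - 6.08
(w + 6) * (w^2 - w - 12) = w^3 + 5*w^2 - 18*w - 72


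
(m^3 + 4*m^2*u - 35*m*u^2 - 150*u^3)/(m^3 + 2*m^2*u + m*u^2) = (m^3 + 4*m^2*u - 35*m*u^2 - 150*u^3)/(m*(m^2 + 2*m*u + u^2))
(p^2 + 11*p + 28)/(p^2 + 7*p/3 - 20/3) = 3*(p + 7)/(3*p - 5)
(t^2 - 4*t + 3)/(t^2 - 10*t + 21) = (t - 1)/(t - 7)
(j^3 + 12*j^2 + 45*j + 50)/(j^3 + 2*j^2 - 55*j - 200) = (j + 2)/(j - 8)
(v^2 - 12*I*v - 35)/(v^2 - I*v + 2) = (v^2 - 12*I*v - 35)/(v^2 - I*v + 2)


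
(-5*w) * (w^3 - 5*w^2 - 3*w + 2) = -5*w^4 + 25*w^3 + 15*w^2 - 10*w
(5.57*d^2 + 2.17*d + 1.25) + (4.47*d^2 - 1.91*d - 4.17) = 10.04*d^2 + 0.26*d - 2.92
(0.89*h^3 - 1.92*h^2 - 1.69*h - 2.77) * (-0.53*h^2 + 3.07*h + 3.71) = -0.4717*h^5 + 3.7499*h^4 - 1.6968*h^3 - 10.8434*h^2 - 14.7738*h - 10.2767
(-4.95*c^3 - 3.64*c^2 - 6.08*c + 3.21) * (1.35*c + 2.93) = -6.6825*c^4 - 19.4175*c^3 - 18.8732*c^2 - 13.4809*c + 9.4053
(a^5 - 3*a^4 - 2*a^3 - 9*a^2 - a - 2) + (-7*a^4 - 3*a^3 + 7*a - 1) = a^5 - 10*a^4 - 5*a^3 - 9*a^2 + 6*a - 3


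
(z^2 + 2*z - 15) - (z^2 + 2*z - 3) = -12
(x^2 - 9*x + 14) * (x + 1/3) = x^3 - 26*x^2/3 + 11*x + 14/3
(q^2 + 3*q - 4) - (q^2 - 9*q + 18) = 12*q - 22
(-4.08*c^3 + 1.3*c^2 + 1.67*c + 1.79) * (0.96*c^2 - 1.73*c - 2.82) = -3.9168*c^5 + 8.3064*c^4 + 10.8598*c^3 - 4.8367*c^2 - 7.8061*c - 5.0478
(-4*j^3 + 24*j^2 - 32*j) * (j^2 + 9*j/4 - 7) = -4*j^5 + 15*j^4 + 50*j^3 - 240*j^2 + 224*j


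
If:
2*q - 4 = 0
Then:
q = 2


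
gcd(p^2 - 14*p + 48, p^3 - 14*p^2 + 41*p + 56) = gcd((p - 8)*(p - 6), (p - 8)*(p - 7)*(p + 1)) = p - 8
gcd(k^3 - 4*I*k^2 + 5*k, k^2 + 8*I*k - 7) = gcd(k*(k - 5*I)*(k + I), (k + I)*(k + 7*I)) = k + I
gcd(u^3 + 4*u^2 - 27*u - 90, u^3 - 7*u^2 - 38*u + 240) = u^2 + u - 30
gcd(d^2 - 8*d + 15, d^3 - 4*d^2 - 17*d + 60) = d^2 - 8*d + 15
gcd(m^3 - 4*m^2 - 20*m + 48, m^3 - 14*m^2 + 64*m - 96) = m - 6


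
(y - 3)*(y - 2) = y^2 - 5*y + 6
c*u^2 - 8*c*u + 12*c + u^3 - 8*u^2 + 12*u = (c + u)*(u - 6)*(u - 2)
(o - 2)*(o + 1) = o^2 - o - 2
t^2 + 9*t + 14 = (t + 2)*(t + 7)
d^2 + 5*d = d*(d + 5)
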